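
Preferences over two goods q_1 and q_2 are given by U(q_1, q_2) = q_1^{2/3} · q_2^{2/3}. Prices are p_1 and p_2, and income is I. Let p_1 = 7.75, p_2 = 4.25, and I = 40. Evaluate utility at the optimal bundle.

The MRS is q_2/q_1. Set MRS = p_1/p_2.
Rearranging, p_2·q_2 = p_1·q_1. Substituting into the budget gives p_1·q_1·(1 + 1) = I.
Demand: q_1*(p_1,p_2,I) = 0.5·I/p_1 and q_2* = 0.5·I/p_2.
At p_1=7.75, p_2=4.25, I=40: q_1* = 0.5·40/7.75 = 2.5806, q_2* = 4.7059.
Utility at the optimum: U(2.5806, 4.7059) = 5.2834.

V = 5.2834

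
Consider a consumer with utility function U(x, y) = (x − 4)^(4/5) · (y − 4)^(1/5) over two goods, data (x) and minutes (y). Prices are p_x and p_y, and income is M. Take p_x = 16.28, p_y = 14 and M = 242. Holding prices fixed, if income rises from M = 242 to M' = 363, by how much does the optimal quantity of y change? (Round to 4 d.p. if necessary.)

Let x' = x−4, y' = y−4. MRS = 4·y'/x' = p_x/p_y.
After buying the subsistence bundle (4, 4), a share 0.8 of the remaining income goes to x: x* = 4 + 0.8·(M − 4p_x − 4p_y)/p_x.
Discretionary income = 242 − 4·16.28 − 4·14 = 120.88; y* = 4 + 0.2·120.88/14 = 5.7269.
At M' = 363: y* = 7.4554. Change: 7.4554 − 5.7269 = 1.7286.

Δy* = 1.7286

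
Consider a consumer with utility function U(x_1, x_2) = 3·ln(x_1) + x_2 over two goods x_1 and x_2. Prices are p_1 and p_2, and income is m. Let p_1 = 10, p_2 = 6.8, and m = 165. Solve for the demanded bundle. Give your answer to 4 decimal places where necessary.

Set MRS = p_1/p_2: (3/x_1)/1 = p_1/p_2.
So x_1*(p_1,p_2) = 3·p_2/p_1, independent of income; and x_2* = (m − 3·p_2)/p_2.
At the given prices: x_1* = 3·6.8/10 = 2.04, and x_2* = 21.2647.

x_1* = 2.04, x_2* = 21.2647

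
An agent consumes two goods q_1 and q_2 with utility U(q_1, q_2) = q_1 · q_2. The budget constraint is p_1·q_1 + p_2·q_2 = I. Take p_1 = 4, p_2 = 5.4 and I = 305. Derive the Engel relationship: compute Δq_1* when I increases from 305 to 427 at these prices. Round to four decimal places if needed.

MU_q_1/MU_q_2 = (q_2)/(q_1); tangency sets this equal to p_1/p_2.
Rearranging, p_2·q_2 = p_1·q_1. Substituting into the budget gives p_1·q_1·(1 + 1) = I.
Demand: q_1*(p_1,p_2,I) = 0.5·I/p_1 and q_2* = 0.5·I/p_2.
At p_1=4, p_2=5.4, I=305: q_1* = 0.5·305/4 = 38.125.
At I' = 427: q_1* = 53.375. Change: 53.375 − 38.125 = 15.25.

Δq_1* = 15.25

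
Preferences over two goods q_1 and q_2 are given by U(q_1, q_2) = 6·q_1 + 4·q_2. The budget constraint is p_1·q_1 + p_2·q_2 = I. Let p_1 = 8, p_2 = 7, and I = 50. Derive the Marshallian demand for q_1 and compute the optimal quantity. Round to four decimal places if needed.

q_1* = 6.25

Linear utility — the consumer picks whichever good has higher MU/price: 6/8 = 0.75 vs 4/7 = 0.5714.
q_1 gives more utility per dollar, so spend all income on q_1: q_1* = I/p_1, q_2* = 0.
Numerically: q_1* = 6.25, q_2* = 0.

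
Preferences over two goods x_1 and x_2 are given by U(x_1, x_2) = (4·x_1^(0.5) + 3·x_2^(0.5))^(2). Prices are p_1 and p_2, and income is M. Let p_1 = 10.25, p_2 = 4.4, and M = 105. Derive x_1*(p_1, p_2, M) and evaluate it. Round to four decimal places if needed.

From the CES first-order condition, (4/3)·(x_2/x_1)^(0.5) = p_1/p_2.
Hence x_2/x_1 = ((3/4)·p_1/p_2)^(1/(0.5)), i.e. raised to the 2 power.
Substitute x_2 = (x_2/x_1)·x_1 into the budget: x_1* = M/(p_1 + p_2·(x_2/x_1)).
Numerically x_2/x_1 = 3.052565, so x_1* = 105/(10.25 + 4.4·3.052565) = 4.4339.

x_1* = 4.4339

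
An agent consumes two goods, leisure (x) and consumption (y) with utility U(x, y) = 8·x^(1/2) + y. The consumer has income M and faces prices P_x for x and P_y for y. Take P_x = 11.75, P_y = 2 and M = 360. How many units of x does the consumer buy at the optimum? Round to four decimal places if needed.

Set MRS = P_x/P_y: 4·x^(−1/2) = P_x/P_y.
Solve: √x = 4·P_y/P_x, so x*(P_x,P_y) = (4·P_y/P_x)², and y* = (M − P_x·x*)/P_y.
Plugging in: x* = (4·2/11.75)² = 0.4636.

x* = 0.4636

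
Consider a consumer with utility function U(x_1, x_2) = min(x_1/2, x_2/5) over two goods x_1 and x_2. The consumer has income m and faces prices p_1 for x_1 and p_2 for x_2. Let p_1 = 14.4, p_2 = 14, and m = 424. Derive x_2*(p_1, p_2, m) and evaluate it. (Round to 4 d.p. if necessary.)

x_2* = 21.4575

With perfect complements, no substitution: consume in ratio x_1:x_2 = 2:5.
Budget: p_1·x_1 + p_2·(5/2)·x_1 = m, so (2·p_1 + 5·p_2)·x_1 = 2·m.
Demand: x_1*(p_1,p_2,m) = 2·m/(2·p_1 + 5·p_2), x_2* = 5·m/(2·p_1 + 5·p_2).
Here 2·14.4 + 5·14 = 98.8, giving x_2* = 21.4575.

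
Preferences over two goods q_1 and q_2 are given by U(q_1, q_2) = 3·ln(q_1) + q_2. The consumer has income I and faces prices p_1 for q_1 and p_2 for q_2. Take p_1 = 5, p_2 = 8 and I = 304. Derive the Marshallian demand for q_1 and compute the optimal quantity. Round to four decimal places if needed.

q_1* = 4.8

MU_q_1 = 3/q_1, MU_q_2 = 1. Tangency: 3/q_1 = p_1/p_2.
So q_1*(p_1,p_2) = 3·p_2/p_1, independent of income; and q_2* = (I − 3·p_2)/p_2.
At the given prices: q_1* = 3·8/5 = 4.8.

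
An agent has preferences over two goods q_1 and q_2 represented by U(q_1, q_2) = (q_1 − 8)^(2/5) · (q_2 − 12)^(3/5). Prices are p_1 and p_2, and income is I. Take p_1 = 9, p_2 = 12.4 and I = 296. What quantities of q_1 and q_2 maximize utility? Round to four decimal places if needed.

q_1* = 11.3422, q_2* = 15.6387

This is Cobb-Douglas in (q_1−8, q_2−12): tangency gives 0.4·p_2·(q_2−12) = 0.6·p_1·(q_1−8).
Substituting into the budget: q_1* = 8 + 0.4·(I − 8·p_1 − 12·p_2)/p_1, and q_2* = 12 + 0.6·(…)/p_2.
Discretionary income = 296 − 8·9 − 12·12.4 = 75.2; q_1* = 8 + 0.4·75.2/9 = 11.3422; q_2* = 12 + 0.6·75.2/12.4 = 15.6387.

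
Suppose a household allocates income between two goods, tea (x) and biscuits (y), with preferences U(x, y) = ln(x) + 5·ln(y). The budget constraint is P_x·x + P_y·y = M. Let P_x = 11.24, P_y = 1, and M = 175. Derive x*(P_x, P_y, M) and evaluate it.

x* = 2.5949

Tangency: MRS = (1/5)·y/x = P_x/P_y.
So P_y·y = 5·P_x·x; combined with the budget, a share 1/6 of income goes to x.
Demand: x*(P_x,P_y,M) = 1/6·M/P_x and y* = 5/6·M/P_y.
At P_x=11.24, P_y=1, M=175: x* = 1/6·175/11.24 = 2.5949.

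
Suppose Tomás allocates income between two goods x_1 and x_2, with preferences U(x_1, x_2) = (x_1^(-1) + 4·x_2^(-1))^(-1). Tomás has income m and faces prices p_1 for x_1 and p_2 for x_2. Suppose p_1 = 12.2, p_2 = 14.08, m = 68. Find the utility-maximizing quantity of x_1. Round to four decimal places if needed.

Substitute x_2 = (x_2/x_1)·x_1 into the budget: x_1* = m/(p_1 + p_2·(x_2/x_1)).
Numerically x_2/x_1 = 1.861695, so x_1* = 68/(12.2 + 14.08·1.861695) = 1.7702.

x_1* = 1.7702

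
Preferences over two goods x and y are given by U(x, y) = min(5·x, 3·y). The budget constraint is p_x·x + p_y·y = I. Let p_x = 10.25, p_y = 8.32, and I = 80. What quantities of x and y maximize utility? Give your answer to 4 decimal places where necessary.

Leontief preferences: the optimum is at the kink where x/3 = y/5, i.e. y = (5/3)·x.
Budget: p_x·x + p_y·(5/3)·x = I, so (3·p_x + 5·p_y)·x = 3·I.
Demand: x*(p_x,p_y,I) = 3·I/(3·p_x + 5·p_y), y* = 5·I/(3·p_x + 5·p_y).
Here 3·10.25 + 5·8.32 = 72.35, giving x* = 3.3172 and y* = 5.5287.

x* = 3.3172, y* = 5.5287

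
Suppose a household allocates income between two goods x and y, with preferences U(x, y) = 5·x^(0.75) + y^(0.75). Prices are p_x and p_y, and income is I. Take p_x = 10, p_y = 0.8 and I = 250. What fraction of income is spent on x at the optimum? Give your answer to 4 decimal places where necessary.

MRS = MU_x/MU_y = 5·(y/x)^(0.25). Set equal to p_x/p_y.
Solve for the ratio: y/x = [(1/5)·p_x/p_y]^(4).
Substitute y = (y/x)·x into the budget: x* = I/(p_x + p_y·(y/x)).
Numerically y/x = 39.0625, so x* = 250/(10 + 0.8·39.0625) = 6.0606 and y* = 39.0625·6.0606 = 236.7424.
Expenditure on x: 10·6.0606 = 60.6061; share = 0.2424.

share on x = 0.2424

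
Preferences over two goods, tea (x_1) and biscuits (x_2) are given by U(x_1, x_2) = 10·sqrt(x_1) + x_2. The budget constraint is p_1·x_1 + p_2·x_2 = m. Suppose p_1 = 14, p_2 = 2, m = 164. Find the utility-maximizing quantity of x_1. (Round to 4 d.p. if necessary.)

x_1* = 0.5102

Utility is quasi-linear in x_2; the FOC for x_1 is 5/√x_1 = p_1/p_2.
Solve: √x_1 = 5·p_2/p_1, so x_1*(p_1,p_2) = (5·p_2/p_1)², and x_2* = (m − p_1·x_1*)/p_2.
Plugging in: x_1* = (5·2/14)² = 0.5102.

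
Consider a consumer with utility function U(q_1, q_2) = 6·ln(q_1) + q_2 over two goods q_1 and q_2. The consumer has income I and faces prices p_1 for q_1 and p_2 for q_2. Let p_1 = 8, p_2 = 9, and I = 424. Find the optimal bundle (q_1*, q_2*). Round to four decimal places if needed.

q_1* = 6.75, q_2* = 41.1111

MU_q_1 = 6/q_1, MU_q_2 = 1. Tangency: 6/q_1 = p_1/p_2.
So q_1*(p_1,p_2) = 6·p_2/p_1, independent of income; and q_2* = (I − 6·p_2)/p_2.
At the given prices: q_1* = 6·9/8 = 6.75, and q_2* = 41.1111.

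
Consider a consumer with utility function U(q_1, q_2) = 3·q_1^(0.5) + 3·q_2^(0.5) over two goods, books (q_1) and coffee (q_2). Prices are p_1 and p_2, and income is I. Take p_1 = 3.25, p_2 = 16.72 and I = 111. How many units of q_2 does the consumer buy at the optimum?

MRS = MU_q_1/MU_q_2 = (q_2/q_1)^(0.5). Set equal to p_1/p_2.
Hence q_2/q_1 = (p_1/p_2)^(1/(0.5)), i.e. raised to the 2 power.
Substitute q_2 = (q_2/q_1)·q_1 into the budget: q_1* = I/(p_1 + p_2·(q_2/q_1)).
Numerically q_2/q_1 = 0.037783, so q_1* = 111/(3.25 + 16.72·0.037783) = 28.5955 and q_2* = 0.037783·28.5955 = 1.0804.

q_2* = 1.0804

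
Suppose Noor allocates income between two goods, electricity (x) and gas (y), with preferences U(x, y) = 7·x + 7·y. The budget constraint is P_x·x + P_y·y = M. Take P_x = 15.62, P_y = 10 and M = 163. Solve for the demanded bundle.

x* = 0, y* = 16.3

Linear utility — the consumer picks whichever good has higher MU/price: 7/15.62 = 0.4481 vs 7/10 = 0.7.
y gives more utility per dollar, so spend all income on y: y* = M/P_y, x* = 0.
Numerically: x* = 0, y* = 16.3.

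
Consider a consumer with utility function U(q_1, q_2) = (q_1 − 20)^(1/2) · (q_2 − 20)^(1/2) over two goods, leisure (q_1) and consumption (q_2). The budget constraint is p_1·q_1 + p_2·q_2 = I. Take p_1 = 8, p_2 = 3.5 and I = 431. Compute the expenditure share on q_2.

MRS = (q_2−20)/(q_1−20). Tangency with p_1/p_2 gives q_2−20 = (p_1/p_2)·(q_1−20).
Substituting into the budget: q_1* = 20 + 0.5·(I − 20·p_1 − 20·p_2)/p_1, and q_2* = 20 + 0.5·(…)/p_2.
Discretionary income = 431 − 20·8 − 20·3.5 = 201; q_1* = 20 + 0.5·201/8 = 32.5625; q_2* = 20 + 0.5·201/3.5 = 48.7143.
Expenditure on q_2: 3.5·48.7143 = 170.5; share = 0.3956.

share on q_2 = 0.3956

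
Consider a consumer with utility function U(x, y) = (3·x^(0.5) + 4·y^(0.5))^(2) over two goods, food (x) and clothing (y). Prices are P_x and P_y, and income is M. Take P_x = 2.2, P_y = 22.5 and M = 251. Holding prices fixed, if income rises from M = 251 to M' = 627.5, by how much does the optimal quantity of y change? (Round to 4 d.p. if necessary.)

From the CES first-order condition, (3/4)·(y/x)^(0.5) = P_x/P_y.
Solve for the ratio: y/x = [(4/3)·P_x/P_y]^(2).
Substitute y = (y/x)·x into the budget: x* = M/(P_x + P_y·(y/x)).
Numerically y/x = 0.016996, so x* = 251/(2.2 + 22.5·0.016996) = 97.1957 and y* = 0.016996·97.1957 = 1.652.
At M' = 627.5: y* = 4.1299. Change: 4.1299 − 1.652 = 2.478.

Δy* = 2.478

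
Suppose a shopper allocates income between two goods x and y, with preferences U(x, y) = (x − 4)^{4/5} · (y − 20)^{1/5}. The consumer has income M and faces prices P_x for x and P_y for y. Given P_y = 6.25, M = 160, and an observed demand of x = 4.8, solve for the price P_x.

P_x = 7

This is Cobb-Douglas in (x−4, y−20): tangency gives 0.8·P_y·(y−20) = 0.2·P_x·(x−4).
Substituting into the budget: x* = 4 + 0.8·(M − 4·P_x − 20·P_y)/P_x, and y* = 20 + 0.2·(…)/P_y.
Set x* = 4.8 in the demand function and solve for P_x: P_x = 7.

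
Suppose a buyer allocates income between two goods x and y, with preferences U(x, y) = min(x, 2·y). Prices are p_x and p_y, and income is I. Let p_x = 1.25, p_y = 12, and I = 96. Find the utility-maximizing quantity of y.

y* = 6.6207

With perfect complements, no substitution: consume in ratio x:y = 2:1.
Budget: p_x·x + p_y·(1/2)·x = I, so (2·p_x + p_y)·x = 2·I.
Demand: x*(p_x,p_y,I) = 2·I/(2·p_x + p_y), y* = I/(2·p_x + p_y).
Here 2·1.25 + 12 = 14.5, giving y* = 6.6207.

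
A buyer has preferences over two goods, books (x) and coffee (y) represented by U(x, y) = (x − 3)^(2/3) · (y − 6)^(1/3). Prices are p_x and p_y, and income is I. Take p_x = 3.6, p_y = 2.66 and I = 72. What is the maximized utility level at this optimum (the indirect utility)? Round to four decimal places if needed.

V = 7.3552

This is Cobb-Douglas in (x−3, y−6): tangency gives 2/3·p_y·(y−6) = 1/3·p_x·(x−3).
Substituting into the budget: x* = 3 + 2/3·(I − 3·p_x − 6·p_y)/p_x, and y* = 6 + 1/3·(…)/p_y.
Discretionary income = 72 − 3·3.6 − 6·2.66 = 45.24; x* = 3 + 2/3·45.24/3.6 = 11.3778; y* = 6 + 1/3·45.24/2.66 = 11.6692.
Utility at the optimum: U(11.3778, 11.6692) = 7.3552.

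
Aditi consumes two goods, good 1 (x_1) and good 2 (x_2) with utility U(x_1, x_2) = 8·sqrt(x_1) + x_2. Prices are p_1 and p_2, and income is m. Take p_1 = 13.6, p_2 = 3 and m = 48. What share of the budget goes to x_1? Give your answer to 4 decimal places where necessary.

share on x_1 = 0.2206

MU_x_1 = 4/√x_1, MU_x_2 = 1. Tangency: 4/√x_1 = p_1/p_2.
Solve: √x_1 = 4·p_2/p_1, so x_1*(p_1,p_2) = (4·p_2/p_1)², and x_2* = (m − p_1·x_1*)/p_2.
Plugging in: x_1* = (4·3/13.6)² = 0.7785, x_2* = 12.4706.
Expenditure on x_1: 13.6·0.7785 = 10.5882; share = 0.2206.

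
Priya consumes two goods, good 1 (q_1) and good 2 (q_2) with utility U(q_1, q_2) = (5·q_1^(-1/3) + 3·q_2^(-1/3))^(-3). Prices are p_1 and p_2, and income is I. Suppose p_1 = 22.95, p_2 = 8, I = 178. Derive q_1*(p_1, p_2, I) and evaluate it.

MRS = MU_q_1/MU_q_2 = (5/3)·(q_2/q_1)^(4/3). Set equal to p_1/p_2.
Solve for the ratio: q_2/q_1 = [(3/5)·p_1/p_2]^(0.75).
With the ratio pinned down, the budget gives q_1* = I/(p_1 + p_2·(q_2/q_1)) and q_2* = (q_2/q_1)·q_1*.
Numerically q_2/q_1 = 1.502737, so q_1* = 178/(22.95 + 8·1.502737) = 5.0898.

q_1* = 5.0898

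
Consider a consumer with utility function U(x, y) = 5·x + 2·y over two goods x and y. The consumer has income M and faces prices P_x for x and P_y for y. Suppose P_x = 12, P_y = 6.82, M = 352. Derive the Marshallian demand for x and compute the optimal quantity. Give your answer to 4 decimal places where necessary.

x* = 29.3333

Linear utility — the consumer picks whichever good has higher MU/price: 5/12 = 0.4167 vs 2/6.82 = 0.2933.
x gives more utility per dollar, so spend all income on x: x* = M/P_x, y* = 0.
Numerically: x* = 29.3333, y* = 0.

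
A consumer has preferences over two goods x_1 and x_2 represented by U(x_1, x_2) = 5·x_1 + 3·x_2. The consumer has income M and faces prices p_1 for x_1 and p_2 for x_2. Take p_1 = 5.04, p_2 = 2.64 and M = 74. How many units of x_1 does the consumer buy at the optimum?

Linear utility — the consumer picks whichever good has higher MU/price: 5/5.04 = 0.9921 vs 3/2.64 = 1.1364.
x_2 gives more utility per dollar, so spend all income on x_2: x_2* = M/p_2, x_1* = 0.
Numerically: x_1* = 0, x_2* = 28.0303.

x_1* = 0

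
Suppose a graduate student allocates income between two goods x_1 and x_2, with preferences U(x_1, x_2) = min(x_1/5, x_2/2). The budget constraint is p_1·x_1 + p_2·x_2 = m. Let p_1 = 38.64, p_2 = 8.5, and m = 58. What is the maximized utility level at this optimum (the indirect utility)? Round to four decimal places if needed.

V = 0.2759

With perfect complements, no substitution: consume in ratio x_1:x_2 = 5:2.
Budget: p_1·x_1 + p_2·(2/5)·x_1 = m, so (5·p_1 + 2·p_2)·x_1 = 5·m.
Demand: x_1*(p_1,p_2,m) = 5·m/(5·p_1 + 2·p_2), x_2* = 2·m/(5·p_1 + 2·p_2).
Here 5·38.64 + 2·8.5 = 210.2, giving x_1* = 1.3796 and x_2* = 0.5519.
Utility at the optimum: U(1.3796, 0.5519) = 0.2759.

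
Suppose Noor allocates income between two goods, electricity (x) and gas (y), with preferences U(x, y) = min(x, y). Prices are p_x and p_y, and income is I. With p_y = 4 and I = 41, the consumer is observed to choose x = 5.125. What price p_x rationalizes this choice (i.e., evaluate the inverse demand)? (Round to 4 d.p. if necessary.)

Leontief preferences: the optimum is at the kink where x/1 = y/1, i.e. y = x.
Budget: p_x·x + p_y·x = I, so (p_x + p_y)·x = I.
Demand: x*(p_x,p_y,I) = I/(p_x + p_y), y* = I/(p_x + p_y).
Set x* = 5.125 in the demand function and solve for p_x: p_x = 4.

p_x = 4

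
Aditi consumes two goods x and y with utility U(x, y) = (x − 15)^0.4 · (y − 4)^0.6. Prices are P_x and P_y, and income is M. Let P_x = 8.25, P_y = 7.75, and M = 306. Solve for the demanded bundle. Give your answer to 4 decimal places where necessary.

x* = 22.3333, y* = 15.7097

Let x' = x−15, y' = y−4. MRS = (2/3)·y'/x' = P_x/P_y.
Substituting into the budget: x* = 15 + 0.4·(M − 15·P_x − 4·P_y)/P_x, and y* = 4 + 0.6·(…)/P_y.
Discretionary income = 306 − 15·8.25 − 4·7.75 = 151.25; x* = 15 + 0.4·151.25/8.25 = 22.3333; y* = 4 + 0.6·151.25/7.75 = 15.7097.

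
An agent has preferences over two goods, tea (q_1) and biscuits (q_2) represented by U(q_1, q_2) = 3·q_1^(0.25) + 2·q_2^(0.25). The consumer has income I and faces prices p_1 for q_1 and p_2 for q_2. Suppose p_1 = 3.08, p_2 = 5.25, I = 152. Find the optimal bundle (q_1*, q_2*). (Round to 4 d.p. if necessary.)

q_1* = 33.1761, q_2* = 9.4891

Substitute q_2 = (q_2/q_1)·q_1 into the budget: q_1* = I/(p_1 + p_2·(q_2/q_1)).
Numerically q_2/q_1 = 0.286023, so q_1* = 152/(3.08 + 5.25·0.286023) = 33.1761 and q_2* = 0.286023·33.1761 = 9.4891.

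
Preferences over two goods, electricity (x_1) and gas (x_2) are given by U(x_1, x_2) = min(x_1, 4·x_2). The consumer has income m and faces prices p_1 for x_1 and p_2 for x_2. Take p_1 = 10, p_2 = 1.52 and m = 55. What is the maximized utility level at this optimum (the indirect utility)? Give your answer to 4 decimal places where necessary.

Here 4·10 + 1.52 = 41.52, giving x_1* = 5.2987 and x_2* = 1.3247.
Utility at the optimum: U(5.2987, 1.3247) = 5.2987.

V = 5.2987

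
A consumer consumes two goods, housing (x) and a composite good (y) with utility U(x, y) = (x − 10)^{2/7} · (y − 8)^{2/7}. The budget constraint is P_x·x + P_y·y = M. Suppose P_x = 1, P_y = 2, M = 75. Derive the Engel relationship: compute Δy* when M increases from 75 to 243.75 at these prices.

Δy* = 42.1875

This is Cobb-Douglas in (x−10, y−8): tangency gives 2/7·P_y·(y−8) = 2/7·P_x·(x−10).
After buying the subsistence bundle (10, 8), a share 0.5 of the remaining income goes to x: x* = 10 + 0.5·(M − 10P_x − 8P_y)/P_x.
Discretionary income = 75 − 10·1 − 8·2 = 49; y* = 8 + 0.5·49/2 = 20.25.
At M' = 243.75: y* = 62.4375. Change: 62.4375 − 20.25 = 42.1875.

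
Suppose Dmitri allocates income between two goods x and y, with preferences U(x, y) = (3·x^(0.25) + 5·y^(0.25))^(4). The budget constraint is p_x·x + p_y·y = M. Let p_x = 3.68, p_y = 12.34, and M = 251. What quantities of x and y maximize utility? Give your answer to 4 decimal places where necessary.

MU_x ∝ 3·x^(-0.75), MU_y ∝ 5·y^(-0.75), so MRS = (3/5)·(y/x)^(0.75) = p_x/p_y.
Hence y/x = ((5/3)·p_x/p_y)^(1/(0.75)), i.e. raised to the 4/3 power.
With the ratio pinned down, the budget gives x* = M/(p_x + p_y·(y/x)) and y* = (y/x)·x*.
Numerically y/x = 0.393709, so x* = 251/(3.68 + 12.34·0.393709) = 29.3967 and y* = 0.393709·29.3967 = 11.5737.

x* = 29.3967, y* = 11.5737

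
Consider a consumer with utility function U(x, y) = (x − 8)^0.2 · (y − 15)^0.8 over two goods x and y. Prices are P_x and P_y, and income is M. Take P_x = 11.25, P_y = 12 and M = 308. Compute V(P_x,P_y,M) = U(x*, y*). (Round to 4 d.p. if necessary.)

V = 1.9448

MRS = (1/4)·(y−15)/(x−8). Tangency with P_x/P_y gives y−15 = 4·(P_x/P_y)·(x−8).
Substituting into the budget: x* = 8 + 0.2·(M − 8·P_x − 15·P_y)/P_x, and y* = 15 + 0.8·(…)/P_y.
Discretionary income = 308 − 8·11.25 − 15·12 = 38; x* = 8 + 0.2·38/11.25 = 8.6756; y* = 15 + 0.8·38/12 = 17.5333.
Utility at the optimum: U(8.6756, 17.5333) = 1.9448.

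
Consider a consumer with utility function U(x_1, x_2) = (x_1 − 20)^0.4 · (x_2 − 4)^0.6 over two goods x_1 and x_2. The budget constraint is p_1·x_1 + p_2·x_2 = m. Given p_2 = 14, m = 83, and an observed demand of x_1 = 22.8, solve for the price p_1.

MRS = (2/3)·(x_2−4)/(x_1−20). Tangency with p_1/p_2 gives x_2−4 = (3/2)·(p_1/p_2)·(x_1−20).
After buying the subsistence bundle (20, 4), a share 0.4 of the remaining income goes to x_1: x_1* = 20 + 0.4·(m − 20p_1 − 4p_2)/p_1.
Set x_1* = 22.8 in the demand function and solve for p_1: p_1 = 1.

p_1 = 1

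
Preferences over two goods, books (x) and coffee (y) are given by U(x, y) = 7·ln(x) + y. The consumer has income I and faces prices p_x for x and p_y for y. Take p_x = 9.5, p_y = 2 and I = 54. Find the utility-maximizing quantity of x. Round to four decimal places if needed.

x* = 1.4737

Set MRS = p_x/p_y: (7/x)/1 = p_x/p_y.
So x*(p_x,p_y) = 7·p_y/p_x, independent of income; and y* = (I − 7·p_y)/p_y.
At the given prices: x* = 7·2/9.5 = 1.4737.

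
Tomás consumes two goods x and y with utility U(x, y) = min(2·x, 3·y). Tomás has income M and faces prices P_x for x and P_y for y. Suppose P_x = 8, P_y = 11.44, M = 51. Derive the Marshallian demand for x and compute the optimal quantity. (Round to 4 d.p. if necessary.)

x* = 3.2637

Leontief preferences: the optimum is at the kink where x/3 = y/2, i.e. y = (2/3)·x.
Budget: P_x·x + P_y·(2/3)·x = M, so (3·P_x + 2·P_y)·x = 3·M.
Demand: x*(P_x,P_y,M) = 3·M/(3·P_x + 2·P_y), y* = 2·M/(3·P_x + 2·P_y).
Here 3·8 + 2·11.44 = 46.88, giving x* = 3.2637.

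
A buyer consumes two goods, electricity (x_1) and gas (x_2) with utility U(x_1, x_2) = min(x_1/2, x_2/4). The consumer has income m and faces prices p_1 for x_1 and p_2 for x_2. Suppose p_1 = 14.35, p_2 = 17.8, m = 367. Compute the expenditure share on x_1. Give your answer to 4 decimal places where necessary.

share on x_1 = 0.2873

Demand: x_1*(p_1,p_2,m) = 2·m/(2·p_1 + 4·p_2), x_2* = 4·m/(2·p_1 + 4·p_2).
Here 2·14.35 + 4·17.8 = 99.9, giving x_1* = 7.3473 and x_2* = 14.6947.
Expenditure on x_1: 14.35·7.3473 = 105.4344; share = 0.2873.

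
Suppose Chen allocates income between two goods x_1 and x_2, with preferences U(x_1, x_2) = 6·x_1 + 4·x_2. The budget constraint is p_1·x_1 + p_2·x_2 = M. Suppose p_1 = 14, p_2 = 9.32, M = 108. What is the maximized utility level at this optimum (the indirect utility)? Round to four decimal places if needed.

V = 46.3519

Perfect substitutes: compare marginal utility per dollar. 6/p_1 vs 4/p_2 → 0.4286 vs 0.4292.
x_2 gives more utility per dollar, so spend all income on x_2: x_2* = M/p_2, x_1* = 0.
Numerically: x_1* = 0, x_2* = 11.588.
Utility at the optimum: U(0, 11.588) = 46.3519.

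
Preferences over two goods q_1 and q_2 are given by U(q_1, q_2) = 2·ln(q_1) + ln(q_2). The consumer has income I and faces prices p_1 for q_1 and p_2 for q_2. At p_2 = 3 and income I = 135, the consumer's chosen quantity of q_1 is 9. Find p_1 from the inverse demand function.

MU_q_1/MU_q_2 = (2·q_2)/(q_1); tangency sets this equal to p_1/p_2.
So 2·p_2·q_2 = p_1·q_1; combined with the budget, a share 2/3 of income goes to q_1.
Demand: q_1*(p_1,p_2,I) = 2/3·I/p_1 and q_2* = 1/3·I/p_2.
Set q_1* = 9 in the demand function and solve for p_1: p_1 = 10.

p_1 = 10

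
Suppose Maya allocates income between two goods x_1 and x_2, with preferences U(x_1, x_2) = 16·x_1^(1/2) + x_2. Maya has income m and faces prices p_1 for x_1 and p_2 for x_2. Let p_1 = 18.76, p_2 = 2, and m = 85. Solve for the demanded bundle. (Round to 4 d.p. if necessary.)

x_1* = 0.7274, x_2* = 35.677

MU_x_1 = 8/√x_1, MU_x_2 = 1. Tangency: 8/√x_1 = p_1/p_2.
Thus x_1* = (8·p_2/p_1)² — independent of m — with the rest of income spent on x_2.
Plugging in: x_1* = (8·2/18.76)² = 0.7274, x_2* = 35.677.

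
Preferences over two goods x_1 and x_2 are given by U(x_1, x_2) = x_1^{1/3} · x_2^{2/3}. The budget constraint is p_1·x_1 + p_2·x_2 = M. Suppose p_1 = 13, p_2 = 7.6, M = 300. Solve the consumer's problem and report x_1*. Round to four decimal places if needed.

Demand: x_1*(p_1,p_2,M) = 1/3·M/p_1 and x_2* = 2/3·M/p_2.
At p_1=13, p_2=7.6, M=300: x_1* = 1/3·300/13 = 7.6923.

x_1* = 7.6923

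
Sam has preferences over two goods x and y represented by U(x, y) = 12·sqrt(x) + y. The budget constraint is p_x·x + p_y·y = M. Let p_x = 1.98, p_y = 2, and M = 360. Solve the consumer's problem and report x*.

x* = 36.7309

MU_x = 6/√x, MU_y = 1. Tangency: 6/√x = p_x/p_y.
Solve: √x = 6·p_y/p_x, so x*(p_x,p_y) = (6·p_y/p_x)², and y* = (M − p_x·x*)/p_y.
Plugging in: x* = (6·2/1.98)² = 36.7309.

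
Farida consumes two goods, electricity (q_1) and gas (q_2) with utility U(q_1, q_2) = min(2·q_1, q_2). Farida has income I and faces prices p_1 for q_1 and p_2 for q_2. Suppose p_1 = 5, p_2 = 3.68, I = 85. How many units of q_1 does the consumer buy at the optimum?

q_1* = 6.877

Demand: q_1*(p_1,p_2,I) = I/(p_1 + 2·p_2), q_2* = 2·I/(p_1 + 2·p_2).
Here 5 + 2·3.68 = 12.36, giving q_1* = 6.877.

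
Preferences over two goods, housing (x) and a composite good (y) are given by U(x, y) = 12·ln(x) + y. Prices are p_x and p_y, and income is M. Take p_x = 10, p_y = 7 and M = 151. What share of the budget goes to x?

share on x = 0.5563

MU_x = 12/x, MU_y = 1. Tangency: 12/x = p_x/p_y.
So x*(p_x,p_y) = 12·p_y/p_x, independent of income; and y* = (M − 12·p_y)/p_y.
At the given prices: x* = 12·7/10 = 8.4, and y* = 9.5714.
Expenditure on x: 10·8.4 = 84; share = 0.5563.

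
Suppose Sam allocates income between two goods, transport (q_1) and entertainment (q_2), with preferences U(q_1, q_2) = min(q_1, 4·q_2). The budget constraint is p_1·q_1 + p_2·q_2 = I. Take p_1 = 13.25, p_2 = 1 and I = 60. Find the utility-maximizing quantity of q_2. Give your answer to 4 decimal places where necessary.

With perfect complements, no substitution: consume in ratio q_1:q_2 = 4:1.
Budget: p_1·q_1 + p_2·(1/4)·q_1 = I, so (4·p_1 + p_2)·q_1 = 4·I.
Demand: q_1*(p_1,p_2,I) = 4·I/(4·p_1 + p_2), q_2* = I/(4·p_1 + p_2).
Here 4·13.25 + 1 = 54, giving q_2* = 1.1111.

q_2* = 1.1111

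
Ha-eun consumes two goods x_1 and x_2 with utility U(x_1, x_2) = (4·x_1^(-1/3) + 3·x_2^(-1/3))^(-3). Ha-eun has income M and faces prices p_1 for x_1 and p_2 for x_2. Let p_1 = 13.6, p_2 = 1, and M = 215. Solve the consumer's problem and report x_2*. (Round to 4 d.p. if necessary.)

With the ratio pinned down, the budget gives x_1* = M/(p_1 + p_2·(x_2/x_1)) and x_2* = (x_2/x_1)·x_1*.
Numerically x_2/x_1 = 5.707555, so x_1* = 215/(13.6 + 1·5.707555) = 11.1355 and x_2* = 5.707555·11.1355 = 63.5567.

x_2* = 63.5567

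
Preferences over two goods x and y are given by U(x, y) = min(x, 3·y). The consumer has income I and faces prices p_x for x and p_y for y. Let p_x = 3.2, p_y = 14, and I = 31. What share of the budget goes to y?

share on y = 0.5932

Demand: x*(p_x,p_y,I) = 3·I/(3·p_x + p_y), y* = I/(3·p_x + p_y).
Here 3·3.2 + 14 = 23.6, giving x* = 3.9407 and y* = 1.3136.
Expenditure on y: 14·1.3136 = 18.3898; share = 0.5932.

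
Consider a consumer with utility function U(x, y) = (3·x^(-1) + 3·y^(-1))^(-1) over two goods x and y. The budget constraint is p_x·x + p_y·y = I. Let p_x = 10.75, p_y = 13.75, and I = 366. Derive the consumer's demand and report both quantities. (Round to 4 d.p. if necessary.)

x* = 15.9771, y* = 14.127

Numerically y/x = 0.884205, so x* = 366/(10.75 + 13.75·0.884205) = 15.9771 and y* = 0.884205·15.9771 = 14.127.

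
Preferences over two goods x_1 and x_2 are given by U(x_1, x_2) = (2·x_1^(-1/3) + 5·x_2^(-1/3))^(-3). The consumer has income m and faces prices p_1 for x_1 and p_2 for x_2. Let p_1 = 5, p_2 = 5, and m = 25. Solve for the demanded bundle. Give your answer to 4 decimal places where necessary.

From the CES first-order condition, (2/5)·(x_2/x_1)^(4/3) = p_1/p_2.
Hence x_2/x_1 = ((5/2)·p_1/p_2)^(1/(4/3)), i.e. raised to the 0.75 power.
With the ratio pinned down, the budget gives x_1* = m/(p_1 + p_2·(x_2/x_1)) and x_2* = (x_2/x_1)·x_1*.
Numerically x_2/x_1 = 1.988177, so x_1* = 25/(5 + 5·1.988177) = 1.6733 and x_2* = 1.988177·1.6733 = 3.3267.

x_1* = 1.6733, x_2* = 3.3267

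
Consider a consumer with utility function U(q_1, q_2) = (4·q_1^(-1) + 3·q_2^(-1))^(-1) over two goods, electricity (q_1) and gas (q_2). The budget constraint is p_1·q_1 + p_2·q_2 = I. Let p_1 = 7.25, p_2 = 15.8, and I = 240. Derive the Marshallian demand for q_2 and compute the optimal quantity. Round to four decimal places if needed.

q_2* = 8.5232

MU_q_1 ∝ 4·q_1^(-2), MU_q_2 ∝ 3·q_2^(-2), so MRS = (4/3)·(q_2/q_1)^(2) = p_1/p_2.
Hence q_2/q_1 = ((3/4)·p_1/p_2)^(1/(2)), i.e. raised to the 0.5 power.
Substitute q_2 = (q_2/q_1)·q_1 into the budget: q_1* = I/(p_1 + p_2·(q_2/q_1)).
Numerically q_2/q_1 = 0.586639, so q_1* = 240/(7.25 + 15.8·0.586639) = 14.5288 and q_2* = 0.586639·14.5288 = 8.5232.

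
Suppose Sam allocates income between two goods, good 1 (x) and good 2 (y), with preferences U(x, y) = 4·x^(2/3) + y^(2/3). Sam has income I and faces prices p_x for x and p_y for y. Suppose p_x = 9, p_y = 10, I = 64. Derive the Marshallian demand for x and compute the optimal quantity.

x* = 7.0222

MRS = MU_x/MU_y = 4·(y/x)^(1/3). Set equal to p_x/p_y.
Hence y/x = ((1/4)·p_x/p_y)^(1/(1/3)), i.e. raised to the 3 power.
With the ratio pinned down, the budget gives x* = I/(p_x + p_y·(y/x)) and y* = (y/x)·x*.
Numerically y/x = 0.011391, so x* = 64/(9 + 10·0.011391) = 7.0222.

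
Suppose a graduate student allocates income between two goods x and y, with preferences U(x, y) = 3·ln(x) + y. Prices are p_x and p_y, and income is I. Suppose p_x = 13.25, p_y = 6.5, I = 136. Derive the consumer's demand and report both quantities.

MU_x = 3/x, MU_y = 1. Tangency: 3/x = p_x/p_y.
So x*(p_x,p_y) = 3·p_y/p_x, independent of income; and y* = (I − 3·p_y)/p_y.
At the given prices: x* = 3·6.5/13.25 = 1.4717, and y* = 17.9231.

x* = 1.4717, y* = 17.9231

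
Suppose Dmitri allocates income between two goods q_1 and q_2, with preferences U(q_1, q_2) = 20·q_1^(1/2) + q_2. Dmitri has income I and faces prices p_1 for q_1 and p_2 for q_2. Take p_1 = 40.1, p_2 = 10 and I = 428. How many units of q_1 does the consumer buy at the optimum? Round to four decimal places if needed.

Set MRS = p_1/p_2: 10·q_1^(−1/2) = p_1/p_2.
Thus q_1* = (10·p_2/p_1)² — independent of I — with the rest of income spent on q_2.
Plugging in: q_1* = (10·10/40.1)² = 6.2189.

q_1* = 6.2189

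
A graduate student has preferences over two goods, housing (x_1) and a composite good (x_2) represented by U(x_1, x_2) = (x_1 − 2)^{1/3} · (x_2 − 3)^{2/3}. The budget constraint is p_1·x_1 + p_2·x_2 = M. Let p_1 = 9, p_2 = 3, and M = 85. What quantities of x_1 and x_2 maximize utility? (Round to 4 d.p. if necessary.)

x_1* = 4.1481, x_2* = 15.8889

MRS = (1/2)·(x_2−3)/(x_1−2). Tangency with p_1/p_2 gives x_2−3 = 2·(p_1/p_2)·(x_1−2).
After buying the subsistence bundle (2, 3), a share 1/3 of the remaining income goes to x_1: x_1* = 2 + 1/3·(M − 2p_1 − 3p_2)/p_1.
Discretionary income = 85 − 2·9 − 3·3 = 58; x_1* = 2 + 1/3·58/9 = 4.1481; x_2* = 3 + 2/3·58/3 = 15.8889.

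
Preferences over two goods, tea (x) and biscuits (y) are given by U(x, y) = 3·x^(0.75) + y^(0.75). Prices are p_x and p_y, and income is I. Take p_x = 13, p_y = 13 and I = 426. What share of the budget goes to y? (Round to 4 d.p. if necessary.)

share on y = 0.0122

With the ratio pinned down, the budget gives x* = I/(p_x + p_y·(y/x)) and y* = (y/x)·x*.
Numerically y/x = 0.012346, so x* = 426/(13 + 13·0.012346) = 32.3696 and y* = 0.012346·32.3696 = 0.3996.
Expenditure on y: 13·0.3996 = 5.1951; share = 0.0122.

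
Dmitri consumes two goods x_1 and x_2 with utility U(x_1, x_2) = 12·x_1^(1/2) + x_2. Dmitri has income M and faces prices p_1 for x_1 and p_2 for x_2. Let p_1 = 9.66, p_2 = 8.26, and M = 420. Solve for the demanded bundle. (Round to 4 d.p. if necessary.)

Thus x_1* = (6·p_2/p_1)² — independent of M — with the rest of income spent on x_2.
Plugging in: x_1* = (6·8.26/9.66)² = 26.3214, x_2* = 20.0648.

x_1* = 26.3214, x_2* = 20.0648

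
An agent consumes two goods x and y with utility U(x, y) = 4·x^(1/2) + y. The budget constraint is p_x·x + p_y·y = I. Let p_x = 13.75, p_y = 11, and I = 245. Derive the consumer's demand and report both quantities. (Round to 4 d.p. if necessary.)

x* = 2.56, y* = 19.0727

Utility is quasi-linear in y; the FOC for x is 2/√x = p_x/p_y.
Thus x* = (2·p_y/p_x)² — independent of I — with the rest of income spent on y.
Plugging in: x* = (2·11/13.75)² = 2.56, y* = 19.0727.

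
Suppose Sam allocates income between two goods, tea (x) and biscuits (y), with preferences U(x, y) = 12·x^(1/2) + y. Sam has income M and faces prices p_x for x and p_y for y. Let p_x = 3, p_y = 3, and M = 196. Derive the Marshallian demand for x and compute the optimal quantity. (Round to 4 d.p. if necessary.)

Thus x* = (6·p_y/p_x)² — independent of M — with the rest of income spent on y.
Plugging in: x* = (6·3/3)² = 36.

x* = 36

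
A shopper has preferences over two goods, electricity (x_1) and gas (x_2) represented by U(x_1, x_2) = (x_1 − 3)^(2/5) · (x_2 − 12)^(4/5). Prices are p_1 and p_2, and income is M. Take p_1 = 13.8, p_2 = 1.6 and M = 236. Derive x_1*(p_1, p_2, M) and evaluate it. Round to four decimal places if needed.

Discretionary income = 236 − 3·13.8 − 12·1.6 = 175.4; x_1* = 3 + 1/3·175.4/13.8 = 7.2367.

x_1* = 7.2367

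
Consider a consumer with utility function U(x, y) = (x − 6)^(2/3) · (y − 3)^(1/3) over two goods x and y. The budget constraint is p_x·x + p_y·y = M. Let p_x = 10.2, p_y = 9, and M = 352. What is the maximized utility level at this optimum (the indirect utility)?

After buying the subsistence bundle (6, 3), a share 2/3 of the remaining income goes to x: x* = 6 + 2/3·(M − 6p_x − 3p_y)/p_x.
Discretionary income = 352 − 6·10.2 − 3·9 = 263.8; x* = 6 + 2/3·263.8/10.2 = 23.2418; y* = 3 + 1/3·263.8/9 = 12.7704.
Utility at the optimum: U(23.2418, 12.7704) = 14.2679.

V = 14.2679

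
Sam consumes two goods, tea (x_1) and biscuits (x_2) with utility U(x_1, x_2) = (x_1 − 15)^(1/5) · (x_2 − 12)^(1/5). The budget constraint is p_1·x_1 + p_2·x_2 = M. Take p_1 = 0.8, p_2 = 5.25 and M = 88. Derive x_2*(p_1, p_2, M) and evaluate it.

Discretionary income = 88 − 15·0.8 − 12·5.25 = 13; x_2* = 12 + 0.5·13/5.25 = 13.2381.

x_2* = 13.2381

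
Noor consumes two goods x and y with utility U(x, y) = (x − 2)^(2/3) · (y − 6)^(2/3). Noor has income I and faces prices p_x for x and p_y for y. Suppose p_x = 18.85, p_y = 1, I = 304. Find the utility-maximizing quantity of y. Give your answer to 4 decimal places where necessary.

Let x' = x−2, y' = y−6. MRS = y'/x' = p_x/p_y.
After buying the subsistence bundle (2, 6), a share 0.5 of the remaining income goes to x: x* = 2 + 0.5·(I − 2p_x − 6p_y)/p_x.
Discretionary income = 304 − 2·18.85 − 6·1 = 260.3; y* = 6 + 0.5·260.3/1 = 136.15.

y* = 136.15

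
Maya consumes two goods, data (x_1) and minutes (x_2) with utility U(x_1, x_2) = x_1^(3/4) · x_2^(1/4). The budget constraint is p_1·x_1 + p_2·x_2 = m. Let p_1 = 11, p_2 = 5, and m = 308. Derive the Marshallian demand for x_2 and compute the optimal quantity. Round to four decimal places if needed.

x_2* = 15.4

The MRS is 3·x_2/x_1. Set MRS = p_1/p_2.
Rearranging, p_2·x_2 = (1/3)·p_1·x_1. Substituting into the budget gives p_1·x_1·(1 + (1/3)) = m.
Demand: x_1*(p_1,p_2,m) = 0.75·m/p_1 and x_2* = 0.25·m/p_2.
At p_1=11, p_2=5, m=308: x_2* = 0.25·308/5 = 15.4.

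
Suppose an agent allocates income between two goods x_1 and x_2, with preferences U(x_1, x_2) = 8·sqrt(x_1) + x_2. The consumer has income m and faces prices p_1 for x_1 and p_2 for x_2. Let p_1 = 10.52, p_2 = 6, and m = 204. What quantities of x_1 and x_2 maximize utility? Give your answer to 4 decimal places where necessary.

x_1* = 5.2046, x_2* = 24.8745

MU_x_1 = 4/√x_1, MU_x_2 = 1. Tangency: 4/√x_1 = p_1/p_2.
Solve: √x_1 = 4·p_2/p_1, so x_1*(p_1,p_2) = (4·p_2/p_1)², and x_2* = (m − p_1·x_1*)/p_2.
Plugging in: x_1* = (4·6/10.52)² = 5.2046, x_2* = 24.8745.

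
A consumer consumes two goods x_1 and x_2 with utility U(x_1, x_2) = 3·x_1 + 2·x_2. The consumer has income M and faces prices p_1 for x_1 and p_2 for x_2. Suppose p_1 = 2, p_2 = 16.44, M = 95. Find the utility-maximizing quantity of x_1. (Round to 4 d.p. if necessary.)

x_1* = 47.5

x_1 gives more utility per dollar, so spend all income on x_1: x_1* = M/p_1, x_2* = 0.
Numerically: x_1* = 47.5, x_2* = 0.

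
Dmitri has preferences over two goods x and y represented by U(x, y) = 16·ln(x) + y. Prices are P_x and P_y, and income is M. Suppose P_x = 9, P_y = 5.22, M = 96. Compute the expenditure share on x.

share on x = 0.87

So x*(P_x,P_y) = 16·P_y/P_x, independent of income; and y* = (M − 16·P_y)/P_y.
At the given prices: x* = 16·5.22/9 = 9.28, and y* = 2.3908.
Expenditure on x: 9·9.28 = 83.52; share = 0.87.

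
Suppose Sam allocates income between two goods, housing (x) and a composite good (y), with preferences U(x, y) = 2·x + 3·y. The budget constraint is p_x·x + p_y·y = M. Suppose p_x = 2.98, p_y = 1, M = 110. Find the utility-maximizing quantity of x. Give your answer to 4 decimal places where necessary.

x* = 0

Linear utility — the consumer picks whichever good has higher MU/price: 2/2.98 = 0.6711 vs 3/1 = 3.
y gives more utility per dollar, so spend all income on y: y* = M/p_y, x* = 0.
Numerically: x* = 0, y* = 110.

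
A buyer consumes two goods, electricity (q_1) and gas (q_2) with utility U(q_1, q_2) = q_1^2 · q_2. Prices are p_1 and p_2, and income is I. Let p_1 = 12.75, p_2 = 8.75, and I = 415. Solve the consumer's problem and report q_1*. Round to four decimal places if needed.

MU_q_1/MU_q_2 = (2·q_2)/(q_1); tangency sets this equal to p_1/p_2.
So 2·p_2·q_2 = p_1·q_1; combined with the budget, a share 2/3 of income goes to q_1.
Demand: q_1*(p_1,p_2,I) = 2/3·I/p_1 and q_2* = 1/3·I/p_2.
At p_1=12.75, p_2=8.75, I=415: q_1* = 2/3·415/12.75 = 21.6993.

q_1* = 21.6993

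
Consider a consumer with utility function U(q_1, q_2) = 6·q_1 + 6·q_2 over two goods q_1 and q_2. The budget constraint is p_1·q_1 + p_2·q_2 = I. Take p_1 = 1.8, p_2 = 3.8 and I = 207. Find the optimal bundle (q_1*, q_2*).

q_1* = 115, q_2* = 0

Linear utility — the consumer picks whichever good has higher MU/price: 6/1.8 = 3.3333 vs 6/3.8 = 1.5789.
q_1 gives more utility per dollar, so spend all income on q_1: q_1* = I/p_1, q_2* = 0.
Numerically: q_1* = 115, q_2* = 0.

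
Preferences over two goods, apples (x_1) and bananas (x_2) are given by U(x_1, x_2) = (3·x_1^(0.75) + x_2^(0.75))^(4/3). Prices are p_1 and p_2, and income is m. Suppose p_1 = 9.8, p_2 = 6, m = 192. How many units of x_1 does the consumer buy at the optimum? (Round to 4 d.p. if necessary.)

x_1* = 18.5917

From the CES first-order condition, 3·(x_2/x_1)^(0.25) = p_1/p_2.
Solve for the ratio: x_2/x_1 = [(1/3)·p_1/p_2]^(4).
With the ratio pinned down, the budget gives x_1* = m/(p_1 + p_2·(x_2/x_1)) and x_2* = (x_2/x_1)·x_1*.
Numerically x_2/x_1 = 0.087865, so x_1* = 192/(9.8 + 6·0.087865) = 18.5917.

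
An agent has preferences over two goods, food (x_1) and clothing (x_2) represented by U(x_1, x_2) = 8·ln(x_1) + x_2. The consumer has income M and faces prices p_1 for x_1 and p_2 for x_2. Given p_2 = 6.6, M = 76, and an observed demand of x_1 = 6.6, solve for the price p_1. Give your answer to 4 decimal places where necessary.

MU_x_1 = 8/x_1, MU_x_2 = 1. Tangency: 8/x_1 = p_1/p_2.
So x_1*(p_1,p_2) = 8·p_2/p_1, independent of income; and x_2* = (M − 8·p_2)/p_2.
Set x_1* = 6.6 in the demand function and solve for p_1: p_1 = 8.

p_1 = 8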